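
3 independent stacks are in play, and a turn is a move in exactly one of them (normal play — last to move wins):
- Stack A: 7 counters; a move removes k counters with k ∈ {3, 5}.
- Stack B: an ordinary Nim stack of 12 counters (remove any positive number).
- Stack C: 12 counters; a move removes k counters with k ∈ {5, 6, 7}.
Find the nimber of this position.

For stack A, compute g(0), g(1), … with moves {3, 5}:
g(0) = mex{} = 0
g(1) = mex{} = 0
g(2) = mex{} = 0
g(3) = mex{0} = 1
g(4) = mex{0} = 1
g(5) = mex{0} = 1
g(6) = mex{0,1} = 2
g(7) = mex{0,1} = 2
So g(7) = 2.
Stack B is a plain Nim stack of size 12, so its Grundy value is 12.
For stack C, compute g(0), g(1), … with moves {5, 6, 7}:
g(0) = mex{} = 0
g(1) = mex{} = 0
g(2) = mex{} = 0
g(3) = mex{} = 0
g(4) = mex{} = 0
g(5) = mex{0} = 1
g(6) = mex{0} = 1
g(7) = mex{0} = 1
g(8) = mex{0} = 1
g(9) = mex{0} = 1
g(10) = mex{0,1} = 2
g(11) = mex{0,1} = 2
g(12) = mex{1} = 0
So g(12) = 0.
By the Sprague-Grundy theorem, the Grundy value of a sum of independent games is the XOR of the component values.
Combined value = 2 XOR 12 XOR 0 = 14.

14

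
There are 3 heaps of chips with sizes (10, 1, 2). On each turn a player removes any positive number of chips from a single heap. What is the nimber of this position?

Compute the nim-sum pairwise:
10 ^ 1 = 11
11 ^ 2 = 9

9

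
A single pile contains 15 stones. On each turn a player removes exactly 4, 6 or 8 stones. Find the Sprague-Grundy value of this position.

Build the Grundy sequence with g(k) = mex{g(k−s) : s ∈ {4, 6, 8}, s ≤ k}:
k:     0  1  2  3  4  5  6  7  8  9 10 11 12 13 14 15
g(k):  0  0  0  0  1  1  1  1  2  2  2  2  0  0  0  0
So g(15) = 0.

0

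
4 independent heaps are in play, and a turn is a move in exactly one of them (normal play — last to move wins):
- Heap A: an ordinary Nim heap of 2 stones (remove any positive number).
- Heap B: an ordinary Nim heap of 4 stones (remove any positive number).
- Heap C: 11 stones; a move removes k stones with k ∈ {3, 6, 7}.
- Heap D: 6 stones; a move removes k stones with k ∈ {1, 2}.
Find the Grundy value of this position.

6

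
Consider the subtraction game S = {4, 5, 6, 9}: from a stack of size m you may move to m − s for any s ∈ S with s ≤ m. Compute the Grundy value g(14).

0

Build the Grundy sequence with g(k) = mex{g(k−s) : s ∈ {4, 5, 6, 9}, s ≤ k}:
k:     0  1  2  3  4  5  6  7  8  9 10 11 12 13 14
g(k):  0  0  0  0  1  1  1  1  2  2  2  2  3  0  0
So g(14) = 0.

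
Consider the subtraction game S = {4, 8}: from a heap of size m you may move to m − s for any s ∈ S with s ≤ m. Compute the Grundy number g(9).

2

Build the Grundy sequence with g(k) = mex{g(k−s) : s ∈ {4, 8}, s ≤ k}:
g(0) = mex{} = 0
g(1) = mex{} = 0
g(2) = mex{} = 0
g(3) = mex{} = 0
g(4) = mex{0} = 1
g(5) = mex{0} = 1
g(6) = mex{0} = 1
g(7) = mex{0} = 1
g(8) = mex{0,1} = 2
g(9) = mex{0,1} = 2
So g(9) = 2.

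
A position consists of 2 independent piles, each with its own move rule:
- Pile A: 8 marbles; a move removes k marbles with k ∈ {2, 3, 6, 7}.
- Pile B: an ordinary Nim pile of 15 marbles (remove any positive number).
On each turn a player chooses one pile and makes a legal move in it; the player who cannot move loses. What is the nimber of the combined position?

13

Build the Grundy sequence for pile A with g(k) = mex{g(k−s) : s ∈ {2, 3, 6, 7}, s ≤ k}:
k:     0  1  2  3  4  5  6  7  8
g(k):  0  0  1  1  2  0  3  1  2
So g(8) = 2.
Pile B is a plain Nim pile of size 15, so its Grundy value is 15.
The value of a disjunctive sum is the nim-sum of the parts.
Combined value = 2 ⊕ 15 = 13.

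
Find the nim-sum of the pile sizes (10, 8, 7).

5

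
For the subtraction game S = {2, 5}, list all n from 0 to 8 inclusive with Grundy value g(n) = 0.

0, 1, 4, 7, 8

Compute g(0), g(1), … for moves {2, 5}:
k:     0  1  2  3  4  5  6  7  8
g(k):  0  0  1  1  0  2  1  0  0
The P-positions (g = 0) in 0..8 are 0, 1, 4, 7, 8.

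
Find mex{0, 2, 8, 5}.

1

0 is in the set but 1 is not, so the mex is 1.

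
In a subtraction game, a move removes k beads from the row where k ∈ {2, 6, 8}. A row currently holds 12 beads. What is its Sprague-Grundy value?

Grundy values for subtraction set {2, 6, 8}:
g(0) = mex{} = 0
g(1) = mex{} = 0
g(2) = mex{0} = 1
g(3) = mex{0} = 1
g(4) = mex{1} = 0
g(5) = mex{1} = 0
g(6) = mex{0} = 1
g(7) = mex{0} = 1
g(8) = mex{0,1} = 2
g(9) = mex{0,1} = 2
g(10) = mex{0,1,2} = 3
g(11) = mex{0,1,2} = 3
g(12) = mex{0,1,3} = 2
So g(12) = 2.

2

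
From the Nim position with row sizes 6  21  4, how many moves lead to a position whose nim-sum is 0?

Bitwise XOR of the heap sizes:
  00110  (6)
  10101  (21)
  00100  (4)
  -----
  10111  (23)
The overall nim-sum is X = 23. A row of size p has a winning move iff p XOR X < p (reduce it to p XOR X).
  6: 6 XOR 23 = 17 ≥ 6 — no move.
  21: 21 XOR 23 = 2 < 21 — winning move (to 2).
  4: 4 XOR 23 = 19 ≥ 4 — no move.
That gives 1 winning move.

1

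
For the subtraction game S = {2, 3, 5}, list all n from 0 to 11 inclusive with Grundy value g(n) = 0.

Build the Grundy sequence with g(k) = mex{g(k−s) : s ∈ {2, 3, 5}, s ≤ k}:
g(0) = mex{} = 0
g(1) = mex{} = 0
g(2) = mex{0} = 1
g(3) = mex{0} = 1
g(4) = mex{0,1} = 2
g(5) = mex{0,1} = 2
g(6) = mex{0,1,2} = 3
g(7) = mex{1,2} = 0
g(8) = mex{1,2,3} = 0
g(9) = mex{0,2,3} = 1
g(10) = mex{0,2} = 1
g(11) = mex{0,1,3} = 2
The P-positions (g = 0) in 0..11 are 0, 1, 7, 8.

0, 1, 7, 8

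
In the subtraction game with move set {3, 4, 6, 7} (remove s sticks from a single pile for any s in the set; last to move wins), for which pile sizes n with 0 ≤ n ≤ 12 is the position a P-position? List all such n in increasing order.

0, 1, 2, 10, 11, 12

Compute g(0), g(1), … for moves {3, 4, 6, 7}:
k:     0  1  2  3  4  5  6  7  8  9 10 11 12
g(k):  0  0  0  1  1  1  2  2  2  3  0  0  0
The P-positions (g = 0) in 0..12 are 0, 1, 2, 10, 11, 12.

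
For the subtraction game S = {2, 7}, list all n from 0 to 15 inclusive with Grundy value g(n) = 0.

0, 1, 4, 5, 9, 10, 13, 14

Build the Grundy sequence with g(k) = mex{g(k−s) : s ∈ {2, 7}, s ≤ k}:
k:     0  1  2  3  4  5  6  7  8  9 10 11 12 13 14 15
g(k):  0  0  1  1  0  0  1  1  2  0  0  1  1  0  0  1
The P-positions (g = 0) in 0..15 are 0, 1, 4, 5, 9, 10, 13, 14.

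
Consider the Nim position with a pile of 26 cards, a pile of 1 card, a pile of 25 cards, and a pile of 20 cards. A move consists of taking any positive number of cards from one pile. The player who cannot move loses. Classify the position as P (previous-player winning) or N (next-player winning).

N-position

Write each in binary and XOR column by column:
  11010  (26)
  00001  (1)
  11001  (25)
  10100  (20)
  -----
  10110  (22)
The nim-sum is 22 ≠ 0, so this is an N-position: the player to move can win.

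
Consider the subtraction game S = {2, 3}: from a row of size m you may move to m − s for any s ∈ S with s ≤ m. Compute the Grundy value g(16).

Grundy values for subtraction set {2, 3}:
k:     0  1  2  3  4  5  6  7  8  9 10 11 12 13 14 15 16
g(k):  0  0  1  1  2  0  0  1  1  2  0  0  1  1  2  0  0
So g(16) = 0.

0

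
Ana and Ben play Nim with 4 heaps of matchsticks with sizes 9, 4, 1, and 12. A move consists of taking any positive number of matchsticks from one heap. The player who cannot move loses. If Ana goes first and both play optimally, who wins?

Compute the nim-sum pairwise:
9 XOR 4 = 13
13 XOR 1 = 12
12 XOR 12 = 0
The nim-sum is 0, so this is a P-position: the player to move is in a losing position under optimal play; Ana is about to move from it and so loses — Ben wins.

Ben wins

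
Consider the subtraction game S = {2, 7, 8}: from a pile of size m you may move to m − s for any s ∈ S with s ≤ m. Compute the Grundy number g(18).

Build the Grundy sequence with g(k) = mex{g(k−s) : s ∈ {2, 7, 8}, s ≤ k}:
k:     0  1  2  3  4  5  6  7  8  9 10 11 12 13 14 15 16 17 18
g(k):  0  0  1  1  0  0  1  1  2  2  0  3  1  2  0  0  1  1  2
So g(18) = 2.

2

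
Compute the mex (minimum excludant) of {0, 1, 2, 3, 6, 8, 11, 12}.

4

The values 0, 1, 2, 3 are all present; 4 is the first non-negative integer missing from the set.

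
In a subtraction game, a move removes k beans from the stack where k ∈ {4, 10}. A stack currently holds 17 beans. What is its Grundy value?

0

Build the Grundy sequence with g(k) = mex{g(k−s) : s ∈ {4, 10}, s ≤ k}:
k:     0  1  2  3  4  5  6  7  8  9 10 11 12 13 14 15 16 17
g(k):  0  0  0  0  1  1  1  1  0  0  2  2  1  1  0  0  0  0
So g(17) = 0.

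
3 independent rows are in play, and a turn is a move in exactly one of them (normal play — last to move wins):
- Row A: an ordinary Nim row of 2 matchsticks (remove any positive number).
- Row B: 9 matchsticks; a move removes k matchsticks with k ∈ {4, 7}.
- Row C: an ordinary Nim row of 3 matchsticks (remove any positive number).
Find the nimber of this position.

3

Row A is a plain Nim row of size 2, so its Grundy value is 2.
Build the Grundy sequence for row B with g(k) = mex{g(k−s) : s ∈ {4, 7}, s ≤ k}:
k:     0  1  2  3  4  5  6  7  8  9
g(k):  0  0  0  0  1  1  1  1  2  2
So g(9) = 2.
Row C is a plain Nim row of size 3, so its Grundy value is 3.
The value of a disjunctive sum is the nim-sum of the parts.
Combined value = 2 ⊕ 2 ⊕ 3 = 3.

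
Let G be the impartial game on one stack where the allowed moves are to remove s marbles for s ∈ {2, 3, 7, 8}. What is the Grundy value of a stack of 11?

Compute g(0), g(1), … for moves {2, 3, 7, 8}:
g(0) = mex{} = 0
g(1) = mex{} = 0
g(2) = mex{0} = 1
g(3) = mex{0} = 1
g(4) = mex{0,1} = 2
g(5) = mex{1} = 0
g(6) = mex{1,2} = 0
g(7) = mex{0,2} = 1
g(8) = mex{0} = 1
g(9) = mex{0,1} = 2
g(10) = mex{1} = 0
g(11) = mex{1,2} = 0
So g(11) = 0.

0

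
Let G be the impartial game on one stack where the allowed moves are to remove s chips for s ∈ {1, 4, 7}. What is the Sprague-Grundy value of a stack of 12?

Build the Grundy sequence with g(k) = mex{g(k−s) : s ∈ {1, 4, 7}, s ≤ k}:
g(0) = mex{} = 0
g(1) = mex{0} = 1
g(2) = mex{1} = 0
g(3) = mex{0} = 1
g(4) = mex{0,1} = 2
g(5) = mex{1,2} = 0
g(6) = mex{0} = 1
g(7) = mex{0,1} = 2
g(8) = mex{1,2} = 0
g(9) = mex{0} = 1
g(10) = mex{1} = 0
g(11) = mex{0,2} = 1
g(12) = mex{0,1} = 2
So g(12) = 2.

2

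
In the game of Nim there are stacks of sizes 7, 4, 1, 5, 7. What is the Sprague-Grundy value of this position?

Nim-sum: 7 XOR 4 XOR 1 XOR 5 XOR 7 = 0.

0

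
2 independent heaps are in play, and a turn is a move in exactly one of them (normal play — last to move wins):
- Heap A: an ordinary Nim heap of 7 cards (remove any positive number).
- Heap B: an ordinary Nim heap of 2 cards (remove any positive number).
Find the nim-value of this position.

5

Heap A is a plain Nim heap of size 7, so its Grundy value is 7.
Heap B is a plain Nim heap of size 2, so its Grundy value is 2.
By the Sprague-Grundy theorem, the Grundy value of a sum of independent games is the XOR of the component values.
Combined value = 7 XOR 2 = 5.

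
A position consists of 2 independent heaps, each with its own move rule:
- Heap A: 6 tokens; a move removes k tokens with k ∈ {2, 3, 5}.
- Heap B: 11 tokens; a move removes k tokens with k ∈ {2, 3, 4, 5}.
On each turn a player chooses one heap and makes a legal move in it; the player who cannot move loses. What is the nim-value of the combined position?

Build the Grundy sequence for heap A with g(k) = mex{g(k−s) : s ∈ {2, 3, 5}, s ≤ k}:
g(0) = mex{} = 0
g(1) = mex{} = 0
g(2) = mex{0} = 1
g(3) = mex{0} = 1
g(4) = mex{0,1} = 2
g(5) = mex{0,1} = 2
g(6) = mex{0,1,2} = 3
So g(6) = 3.
Grundy values for heap B (subtraction set {2, 3, 4, 5}):
k:     0  1  2  3  4  5  6  7  8  9 10 11
g(k):  0  0  1  1  2  2  3  0  0  1  1  2
So g(11) = 2.
By the Sprague-Grundy theorem, the Grundy value of a sum of independent games is the XOR of the component values.
Combined value = 3 XOR 2 = 1.

1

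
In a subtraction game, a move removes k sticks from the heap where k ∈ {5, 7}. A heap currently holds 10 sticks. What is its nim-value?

Build the Grundy sequence with g(k) = mex{g(k−s) : s ∈ {5, 7}, s ≤ k}:
g(0) = mex{} = 0
g(1) = mex{} = 0
g(2) = mex{} = 0
g(3) = mex{} = 0
g(4) = mex{} = 0
g(5) = mex{0} = 1
g(6) = mex{0} = 1
g(7) = mex{0} = 1
g(8) = mex{0} = 1
g(9) = mex{0} = 1
g(10) = mex{0,1} = 2
So g(10) = 2.

2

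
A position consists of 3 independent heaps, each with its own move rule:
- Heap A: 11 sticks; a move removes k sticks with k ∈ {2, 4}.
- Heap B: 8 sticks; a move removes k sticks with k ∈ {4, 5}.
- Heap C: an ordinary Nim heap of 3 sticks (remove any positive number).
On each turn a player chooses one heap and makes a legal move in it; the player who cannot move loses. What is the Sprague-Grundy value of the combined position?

3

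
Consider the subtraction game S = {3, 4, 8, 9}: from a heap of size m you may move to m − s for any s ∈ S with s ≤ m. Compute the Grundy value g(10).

1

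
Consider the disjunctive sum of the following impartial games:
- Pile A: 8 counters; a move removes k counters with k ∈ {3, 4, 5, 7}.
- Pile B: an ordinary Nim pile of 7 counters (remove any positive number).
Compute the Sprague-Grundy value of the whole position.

Build the Grundy sequence for pile A with g(k) = mex{g(k−s) : s ∈ {3, 4, 5, 7}, s ≤ k}:
k:     0  1  2  3  4  5  6  7  8
g(k):  0  0  0  1  1  1  2  2  2
So g(8) = 2.
Pile B is a plain Nim pile of size 7, so its Grundy value is 7.
The value of a disjunctive sum is the nim-sum of the parts.
Combined value = 2 ⊕ 7 = 5.

5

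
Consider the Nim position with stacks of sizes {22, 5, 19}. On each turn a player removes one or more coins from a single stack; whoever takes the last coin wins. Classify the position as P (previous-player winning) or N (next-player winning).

P-position

Compute the nim-sum pairwise:
22 XOR 5 = 19
19 XOR 19 = 0
The nim-sum is 0, so this is a P-position: the player to move is in a losing position under optimal play.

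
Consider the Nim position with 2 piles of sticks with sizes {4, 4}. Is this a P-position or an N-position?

P-position

Nim-sum: 4 ^ 4 = 0.
The nim-sum is 0, so this is a P-position: the player to move is in a losing position under optimal play.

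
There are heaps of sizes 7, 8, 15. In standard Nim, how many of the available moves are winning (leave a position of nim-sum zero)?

0

Write each in binary and XOR column by column:
  0111  (7)
  1000  (8)
  1111  (15)
  ----
  0000  (0)
The nim-sum is already 0, so every move leaves a nonzero nim-sum — there are no winning moves.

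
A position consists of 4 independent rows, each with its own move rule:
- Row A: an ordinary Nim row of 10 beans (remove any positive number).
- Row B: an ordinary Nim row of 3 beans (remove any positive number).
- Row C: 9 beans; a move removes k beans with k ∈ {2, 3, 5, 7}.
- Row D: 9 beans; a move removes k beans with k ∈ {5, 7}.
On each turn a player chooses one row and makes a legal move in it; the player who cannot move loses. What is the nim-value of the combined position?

8

Row A is a plain Nim row of size 10, so its Grundy value is 10.
Row B is a plain Nim row of size 3, so its Grundy value is 3.
For row C, compute g(0), g(1), … with moves {2, 3, 5, 7}:
k:     0  1  2  3  4  5  6  7  8  9
g(k):  0  0  1  1  2  2  3  3  4  0
So g(9) = 0.
For row D, compute g(0), g(1), … with moves {5, 7}:
k:     0  1  2  3  4  5  6  7  8  9
g(k):  0  0  0  0  0  1  1  1  1  1
So g(9) = 1.
The value of a disjunctive sum is the nim-sum of the parts.
Combined value = 10 ⊕ 3 ⊕ 0 ⊕ 1 = 8.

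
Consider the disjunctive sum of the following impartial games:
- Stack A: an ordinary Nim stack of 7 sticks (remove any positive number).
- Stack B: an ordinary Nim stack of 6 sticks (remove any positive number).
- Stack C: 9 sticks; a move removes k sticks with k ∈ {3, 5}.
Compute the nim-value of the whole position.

Stack A is a plain Nim stack of size 7, so its Grundy value is 7.
Stack B is a plain Nim stack of size 6, so its Grundy value is 6.
For stack C, compute g(0), g(1), … with moves {3, 5}:
k:     0  1  2  3  4  5  6  7  8  9
g(k):  0  0  0  1  1  1  2  2  0  0
So g(9) = 0.
By the Sprague-Grundy theorem, the Grundy value of a sum of independent games is the XOR of the component values.
Combined value = 7 ⊕ 6 ⊕ 0 = 1.

1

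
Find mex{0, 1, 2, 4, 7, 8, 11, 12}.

The values 0, 1, 2 are all present; 3 is the first non-negative integer missing from the set.

3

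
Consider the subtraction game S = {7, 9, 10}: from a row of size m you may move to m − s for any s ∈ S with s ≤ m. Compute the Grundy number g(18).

0

Compute g(0), g(1), … for moves {7, 9, 10}:
k:     0  1  2  3  4  5  6  7  8  9 10 11 12 13 14 15 16 17 18
g(k):  0  0  0  0  0  0  0  1  1  1  1  1  1  1  2  2  2  0  0
So g(18) = 0.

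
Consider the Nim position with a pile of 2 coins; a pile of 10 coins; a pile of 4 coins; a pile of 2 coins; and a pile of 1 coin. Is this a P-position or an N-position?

N-position

Nim-sum: 2 ^ 10 ^ 4 ^ 2 ^ 1 = 15.
The nim-sum is 15 ≠ 0, so this is an N-position: the player to move can win.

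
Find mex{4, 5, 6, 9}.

0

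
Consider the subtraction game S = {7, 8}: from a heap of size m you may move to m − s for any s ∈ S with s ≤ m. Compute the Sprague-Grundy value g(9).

Build the Grundy sequence with g(k) = mex{g(k−s) : s ∈ {7, 8}, s ≤ k}:
g(0) = mex{} = 0
g(1) = mex{} = 0
g(2) = mex{} = 0
g(3) = mex{} = 0
g(4) = mex{} = 0
g(5) = mex{} = 0
g(6) = mex{} = 0
g(7) = mex{0} = 1
g(8) = mex{0} = 1
g(9) = mex{0} = 1
So g(9) = 1.

1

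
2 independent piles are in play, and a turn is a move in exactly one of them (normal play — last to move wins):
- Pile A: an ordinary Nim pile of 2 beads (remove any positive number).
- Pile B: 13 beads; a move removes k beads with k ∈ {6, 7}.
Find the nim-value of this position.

2

Pile A is a plain Nim pile of size 2, so its Grundy value is 2.
For pile B, compute g(0), g(1), … with moves {6, 7}:
g(0) = mex{} = 0
g(1) = mex{} = 0
g(2) = mex{} = 0
g(3) = mex{} = 0
g(4) = mex{} = 0
g(5) = mex{} = 0
g(6) = mex{0} = 1
g(7) = mex{0} = 1
g(8) = mex{0} = 1
g(9) = mex{0} = 1
g(10) = mex{0} = 1
g(11) = mex{0} = 1
g(12) = mex{0,1} = 2
g(13) = mex{1} = 0
So g(13) = 0.
The value of a disjunctive sum is the nim-sum of the parts.
Combined value = 2 ⊕ 0 = 2.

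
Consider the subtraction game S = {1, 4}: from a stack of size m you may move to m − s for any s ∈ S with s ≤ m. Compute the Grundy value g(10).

Grundy values for subtraction set {1, 4}:
g(0) = mex{} = 0
g(1) = mex{0} = 1
g(2) = mex{1} = 0
g(3) = mex{0} = 1
g(4) = mex{0,1} = 2
g(5) = mex{1,2} = 0
g(6) = mex{0} = 1
g(7) = mex{1} = 0
g(8) = mex{0,2} = 1
g(9) = mex{0,1} = 2
g(10) = mex{1,2} = 0
So g(10) = 0.

0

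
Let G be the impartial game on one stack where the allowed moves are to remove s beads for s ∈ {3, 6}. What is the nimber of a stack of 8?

Build the Grundy sequence with g(k) = mex{g(k−s) : s ∈ {3, 6}, s ≤ k}:
g(0) = mex{} = 0
g(1) = mex{} = 0
g(2) = mex{} = 0
g(3) = mex{0} = 1
g(4) = mex{0} = 1
g(5) = mex{0} = 1
g(6) = mex{0,1} = 2
g(7) = mex{0,1} = 2
g(8) = mex{0,1} = 2
So g(8) = 2.

2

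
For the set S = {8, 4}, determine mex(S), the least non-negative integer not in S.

0 is not in the set, so the mex is 0.

0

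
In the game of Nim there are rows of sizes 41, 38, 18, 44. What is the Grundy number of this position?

Bitwise XOR of the heap sizes:
  101001  (41)
  100110  (38)
  010010  (18)
  101100  (44)
  ------
  110001  (49)

49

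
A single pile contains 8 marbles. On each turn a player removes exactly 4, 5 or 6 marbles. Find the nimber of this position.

Grundy values for subtraction set {4, 5, 6}:
g(0) = mex{} = 0
g(1) = mex{} = 0
g(2) = mex{} = 0
g(3) = mex{} = 0
g(4) = mex{0} = 1
g(5) = mex{0} = 1
g(6) = mex{0} = 1
g(7) = mex{0} = 1
g(8) = mex{0,1} = 2
So g(8) = 2.

2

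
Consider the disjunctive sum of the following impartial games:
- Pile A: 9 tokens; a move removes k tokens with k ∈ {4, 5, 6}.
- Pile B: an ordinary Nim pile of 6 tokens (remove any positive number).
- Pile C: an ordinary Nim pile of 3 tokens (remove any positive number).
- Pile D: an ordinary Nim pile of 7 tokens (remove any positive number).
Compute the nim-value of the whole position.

Grundy values for pile A (subtraction set {4, 5, 6}):
g(0) = mex{} = 0
g(1) = mex{} = 0
g(2) = mex{} = 0
g(3) = mex{} = 0
g(4) = mex{0} = 1
g(5) = mex{0} = 1
g(6) = mex{0} = 1
g(7) = mex{0} = 1
g(8) = mex{0,1} = 2
g(9) = mex{0,1} = 2
So g(9) = 2.
Pile B is a plain Nim pile of size 6, so its Grundy value is 6.
Pile C is a plain Nim pile of size 3, so its Grundy value is 3.
Pile D is a plain Nim pile of size 7, so its Grundy value is 7.
By the Sprague-Grundy theorem, the Grundy value of a sum of independent games is the XOR of the component values.
Combined value = 2 ⊕ 6 ⊕ 3 ⊕ 7 = 0.

0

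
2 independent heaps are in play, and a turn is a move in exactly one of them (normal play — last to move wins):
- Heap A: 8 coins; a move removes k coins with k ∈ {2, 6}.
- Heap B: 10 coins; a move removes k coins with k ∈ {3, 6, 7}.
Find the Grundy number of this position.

0

For heap A, compute g(0), g(1), … with moves {2, 6}:
k:     0  1  2  3  4  5  6  7  8
g(k):  0  0  1  1  0  0  1  1  0
So g(8) = 0.
Build the Grundy sequence for heap B with g(k) = mex{g(k−s) : s ∈ {3, 6, 7}, s ≤ k}:
g(0) = mex{} = 0
g(1) = mex{} = 0
g(2) = mex{} = 0
g(3) = mex{0} = 1
g(4) = mex{0} = 1
g(5) = mex{0} = 1
g(6) = mex{0,1} = 2
g(7) = mex{0,1} = 2
g(8) = mex{0,1} = 2
g(9) = mex{0,1,2} = 3
g(10) = mex{1,2} = 0
So g(10) = 0.
The value of a disjunctive sum is the nim-sum of the parts.
Combined value = 0 XOR 0 = 0.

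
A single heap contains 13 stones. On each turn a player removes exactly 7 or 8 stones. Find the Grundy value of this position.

Grundy values for subtraction set {7, 8}:
g(0) = mex{} = 0
g(1) = mex{} = 0
g(2) = mex{} = 0
g(3) = mex{} = 0
g(4) = mex{} = 0
g(5) = mex{} = 0
g(6) = mex{} = 0
g(7) = mex{0} = 1
g(8) = mex{0} = 1
g(9) = mex{0} = 1
g(10) = mex{0} = 1
g(11) = mex{0} = 1
g(12) = mex{0} = 1
g(13) = mex{0} = 1
So g(13) = 1.

1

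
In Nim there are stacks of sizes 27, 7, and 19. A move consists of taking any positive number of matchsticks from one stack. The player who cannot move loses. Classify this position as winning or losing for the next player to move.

Winning position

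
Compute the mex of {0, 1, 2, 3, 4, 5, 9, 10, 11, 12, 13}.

6

The values 0, 1, 2, 3, 4, 5 are all present; 6 is the first non-negative integer missing from the set.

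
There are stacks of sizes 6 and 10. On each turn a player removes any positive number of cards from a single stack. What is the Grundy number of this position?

12

Nim-sum: 6 ^ 10 = 12.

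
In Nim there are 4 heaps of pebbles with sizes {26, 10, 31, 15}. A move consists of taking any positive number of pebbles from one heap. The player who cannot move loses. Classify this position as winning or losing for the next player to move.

Compute the nim-sum pairwise:
26 XOR 10 = 16
16 XOR 31 = 15
15 XOR 15 = 0
The nim-sum is 0, so this is a P-position: the player to move is in a losing position under optimal play.

Losing position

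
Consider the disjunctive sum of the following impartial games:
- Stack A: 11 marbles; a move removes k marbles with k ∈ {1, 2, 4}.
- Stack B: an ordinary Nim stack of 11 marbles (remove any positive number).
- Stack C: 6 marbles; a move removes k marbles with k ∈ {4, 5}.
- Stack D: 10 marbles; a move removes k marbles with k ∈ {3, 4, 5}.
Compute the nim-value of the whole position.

8

For stack A, compute g(0), g(1), … with moves {1, 2, 4}:
k:     0  1  2  3  4  5  6  7  8  9 10 11
g(k):  0  1  2  0  1  2  0  1  2  0  1  2
So g(11) = 2.
Stack B is a plain Nim stack of size 11, so its Grundy value is 11.
Build the Grundy sequence for stack C with g(k) = mex{g(k−s) : s ∈ {4, 5}, s ≤ k}:
k:     0  1  2  3  4  5  6
g(k):  0  0  0  0  1  1  1
So g(6) = 1.
Grundy values for stack D (subtraction set {3, 4, 5}):
g(0) = mex{} = 0
g(1) = mex{} = 0
g(2) = mex{} = 0
g(3) = mex{0} = 1
g(4) = mex{0} = 1
g(5) = mex{0} = 1
g(6) = mex{0,1} = 2
g(7) = mex{0,1} = 2
g(8) = mex{1} = 0
g(9) = mex{1,2} = 0
g(10) = mex{1,2} = 0
So g(10) = 0.
By the Sprague-Grundy theorem, the Grundy value of a sum of independent games is the XOR of the component values.
Combined value = 2 ⊕ 11 ⊕ 1 ⊕ 0 = 8.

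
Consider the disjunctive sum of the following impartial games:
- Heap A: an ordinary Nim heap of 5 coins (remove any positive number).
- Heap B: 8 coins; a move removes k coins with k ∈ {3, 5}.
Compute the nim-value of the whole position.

Heap A is a plain Nim heap of size 5, so its Grundy value is 5.
Grundy values for heap B (subtraction set {3, 5}):
g(0) = mex{} = 0
g(1) = mex{} = 0
g(2) = mex{} = 0
g(3) = mex{0} = 1
g(4) = mex{0} = 1
g(5) = mex{0} = 1
g(6) = mex{0,1} = 2
g(7) = mex{0,1} = 2
g(8) = mex{1} = 0
So g(8) = 0.
The value of a disjunctive sum is the nim-sum of the parts.
Combined value = 5 ⊕ 0 = 5.

5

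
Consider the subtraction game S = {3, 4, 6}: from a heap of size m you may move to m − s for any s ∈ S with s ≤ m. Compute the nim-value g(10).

0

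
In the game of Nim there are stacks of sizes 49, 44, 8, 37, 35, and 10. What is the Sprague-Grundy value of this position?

Nim-sum: 49 XOR 44 XOR 8 XOR 37 XOR 35 XOR 10 = 25.

25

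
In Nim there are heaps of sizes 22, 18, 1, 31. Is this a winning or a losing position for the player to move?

Winning position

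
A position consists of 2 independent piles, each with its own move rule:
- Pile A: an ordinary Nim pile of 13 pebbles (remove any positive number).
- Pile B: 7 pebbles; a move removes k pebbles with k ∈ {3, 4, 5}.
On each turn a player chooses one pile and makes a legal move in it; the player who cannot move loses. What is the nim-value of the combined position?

15

Pile A is a plain Nim pile of size 13, so its Grundy value is 13.
Build the Grundy sequence for pile B with g(k) = mex{g(k−s) : s ∈ {3, 4, 5}, s ≤ k}:
k:     0  1  2  3  4  5  6  7
g(k):  0  0  0  1  1  1  2  2
So g(7) = 2.
By the Sprague-Grundy theorem, the Grundy value of a sum of independent games is the XOR of the component values.
Combined value = 13 XOR 2 = 15.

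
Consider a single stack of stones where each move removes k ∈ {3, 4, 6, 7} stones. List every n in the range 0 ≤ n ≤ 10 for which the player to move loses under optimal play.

Compute g(0), g(1), … for moves {3, 4, 6, 7}:
g(0) = mex{} = 0
g(1) = mex{} = 0
g(2) = mex{} = 0
g(3) = mex{0} = 1
g(4) = mex{0} = 1
g(5) = mex{0} = 1
g(6) = mex{0,1} = 2
g(7) = mex{0,1} = 2
g(8) = mex{0,1} = 2
g(9) = mex{0,1,2} = 3
g(10) = mex{1,2} = 0
The P-positions (g = 0) in 0..10 are 0, 1, 2, 10.

0, 1, 2, 10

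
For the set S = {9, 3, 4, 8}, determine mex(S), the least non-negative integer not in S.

0

0 is not in the set, so the mex is 0.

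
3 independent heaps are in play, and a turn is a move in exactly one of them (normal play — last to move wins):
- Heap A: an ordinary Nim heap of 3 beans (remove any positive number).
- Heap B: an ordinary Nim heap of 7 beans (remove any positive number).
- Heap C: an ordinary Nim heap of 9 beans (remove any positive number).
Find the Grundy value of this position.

Heap A is a plain Nim heap of size 3, so its Grundy value is 3.
Heap B is a plain Nim heap of size 7, so its Grundy value is 7.
Heap C is a plain Nim heap of size 9, so its Grundy value is 9.
The value of a disjunctive sum is the nim-sum of the parts.
Combined value = 3 XOR 7 XOR 9 = 13.

13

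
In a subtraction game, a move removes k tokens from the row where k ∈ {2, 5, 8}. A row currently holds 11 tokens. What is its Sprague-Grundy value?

Compute g(0), g(1), … for moves {2, 5, 8}:
k:     0  1  2  3  4  5  6  7  8  9 10 11
g(k):  0  0  1  1  0  2  1  0  2  1  0  0
So g(11) = 0.

0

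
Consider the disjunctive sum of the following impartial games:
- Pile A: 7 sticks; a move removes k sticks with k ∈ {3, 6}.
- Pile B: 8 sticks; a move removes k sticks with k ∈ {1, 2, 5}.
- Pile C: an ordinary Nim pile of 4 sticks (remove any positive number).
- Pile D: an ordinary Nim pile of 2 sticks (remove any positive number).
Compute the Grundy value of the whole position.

6

For pile A, compute g(0), g(1), … with moves {3, 6}:
g(0) = mex{} = 0
g(1) = mex{} = 0
g(2) = mex{} = 0
g(3) = mex{0} = 1
g(4) = mex{0} = 1
g(5) = mex{0} = 1
g(6) = mex{0,1} = 2
g(7) = mex{0,1} = 2
So g(7) = 2.
Build the Grundy sequence for pile B with g(k) = mex{g(k−s) : s ∈ {1, 2, 5}, s ≤ k}:
k:     0  1  2  3  4  5  6  7  8
g(k):  0  1  2  0  1  2  0  1  2
So g(8) = 2.
Pile C is a plain Nim pile of size 4, so its Grundy value is 4.
Pile D is a plain Nim pile of size 2, so its Grundy value is 2.
By the Sprague-Grundy theorem, the Grundy value of a sum of independent games is the XOR of the component values.
Combined value = 2 XOR 2 XOR 4 XOR 2 = 6.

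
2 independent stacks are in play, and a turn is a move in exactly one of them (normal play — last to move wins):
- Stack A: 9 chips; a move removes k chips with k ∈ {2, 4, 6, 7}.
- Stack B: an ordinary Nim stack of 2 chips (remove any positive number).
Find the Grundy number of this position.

Grundy values for stack A (subtraction set {2, 4, 6, 7}):
k:     0  1  2  3  4  5  6  7  8  9
g(k):  0  0  1  1  2  2  3  3  4  0
So g(9) = 0.
Stack B is a plain Nim stack of size 2, so its Grundy value is 2.
By the Sprague-Grundy theorem, the Grundy value of a sum of independent games is the XOR of the component values.
Combined value = 0 XOR 2 = 2.

2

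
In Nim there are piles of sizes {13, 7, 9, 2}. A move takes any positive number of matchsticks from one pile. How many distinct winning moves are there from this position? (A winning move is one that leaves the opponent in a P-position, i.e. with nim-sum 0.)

Bitwise XOR of the heap sizes:
  1101  (13)
  0111  (7)
  1001  (9)
  0010  (2)
  ----
  0001  (1)
The overall nim-sum is X = 1. A pile of size p has a winning move iff p XOR X < p (reduce it to p XOR X).
  13: 13 XOR 1 = 12 < 13 — winning move (to 12).
  7: 7 XOR 1 = 6 < 7 — winning move (to 6).
  9: 9 XOR 1 = 8 < 9 — winning move (to 8).
  2: 2 XOR 1 = 3 ≥ 2 — no move.
That gives 3 winning moves.

3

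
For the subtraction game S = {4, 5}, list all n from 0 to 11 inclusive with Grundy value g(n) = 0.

Build the Grundy sequence with g(k) = mex{g(k−s) : s ∈ {4, 5}, s ≤ k}:
k:     0  1  2  3  4  5  6  7  8  9 10 11
g(k):  0  0  0  0  1  1  1  1  2  0  0  0
The P-positions (g = 0) in 0..11 are 0, 1, 2, 3, 9, 10, 11.

0, 1, 2, 3, 9, 10, 11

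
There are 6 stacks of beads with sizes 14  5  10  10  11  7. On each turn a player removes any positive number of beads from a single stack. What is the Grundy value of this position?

Compute the nim-sum pairwise:
14 ^ 5 = 11
11 ^ 10 = 1
1 ^ 10 = 11
11 ^ 11 = 0
0 ^ 7 = 7

7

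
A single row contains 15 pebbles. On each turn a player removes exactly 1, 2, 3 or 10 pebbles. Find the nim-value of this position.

Build the Grundy sequence with g(k) = mex{g(k−s) : s ∈ {1, 2, 3, 10}, s ≤ k}:
k:     0  1  2  3  4  5  6  7  8  9 10 11 12 13 14 15
g(k):  0  1  2  3  0  1  2  3  0  1  2  3  0  1  2  3
So g(15) = 3.

3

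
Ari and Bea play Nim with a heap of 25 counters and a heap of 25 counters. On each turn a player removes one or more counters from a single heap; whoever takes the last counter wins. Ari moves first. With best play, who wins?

Bea wins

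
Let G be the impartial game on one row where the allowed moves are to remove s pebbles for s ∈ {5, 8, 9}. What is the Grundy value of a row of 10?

Grundy values for subtraction set {5, 8, 9}:
g(0) = mex{} = 0
g(1) = mex{} = 0
g(2) = mex{} = 0
g(3) = mex{} = 0
g(4) = mex{} = 0
g(5) = mex{0} = 1
g(6) = mex{0} = 1
g(7) = mex{0} = 1
g(8) = mex{0} = 1
g(9) = mex{0} = 1
g(10) = mex{0,1} = 2
So g(10) = 2.

2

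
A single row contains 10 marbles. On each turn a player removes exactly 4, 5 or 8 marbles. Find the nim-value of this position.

Grundy values for subtraction set {4, 5, 8}:
k:     0  1  2  3  4  5  6  7  8  9 10
g(k):  0  0  0  0  1  1  1  1  2  2  2
So g(10) = 2.

2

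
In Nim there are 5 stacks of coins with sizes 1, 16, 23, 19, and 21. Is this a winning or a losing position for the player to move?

Losing position

Compute the nim-sum pairwise:
1 ^ 16 = 17
17 ^ 23 = 6
6 ^ 19 = 21
21 ^ 21 = 0
The nim-sum is 0, so this is a P-position: the player to move is in a losing position under optimal play.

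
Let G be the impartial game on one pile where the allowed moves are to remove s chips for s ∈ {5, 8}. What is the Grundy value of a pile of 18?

1

Compute g(0), g(1), … for moves {5, 8}:
k:     0  1  2  3  4  5  6  7  8  9 10 11 12 13 14 15 16 17 18
g(k):  0  0  0  0  0  1  1  1  1  1  2  2  2  0  0  0  0  0  1
So g(18) = 1.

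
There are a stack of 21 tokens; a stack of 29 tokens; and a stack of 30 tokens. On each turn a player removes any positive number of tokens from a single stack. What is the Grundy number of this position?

22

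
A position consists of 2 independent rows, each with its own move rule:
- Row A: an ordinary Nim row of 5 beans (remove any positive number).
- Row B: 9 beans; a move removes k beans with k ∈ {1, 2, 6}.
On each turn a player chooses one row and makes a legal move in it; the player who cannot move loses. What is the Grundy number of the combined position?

Row A is a plain Nim row of size 5, so its Grundy value is 5.
Grundy values for row B (subtraction set {1, 2, 6}):
g(0) = mex{} = 0
g(1) = mex{0} = 1
g(2) = mex{0,1} = 2
g(3) = mex{1,2} = 0
g(4) = mex{0,2} = 1
g(5) = mex{0,1} = 2
g(6) = mex{0,1,2} = 3
g(7) = mex{1,2,3} = 0
g(8) = mex{0,2,3} = 1
g(9) = mex{0,1} = 2
So g(9) = 2.
By the Sprague-Grundy theorem, the Grundy value of a sum of independent games is the XOR of the component values.
Combined value = 5 XOR 2 = 7.

7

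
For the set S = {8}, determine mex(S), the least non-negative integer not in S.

0 is not in the set, so the mex is 0.

0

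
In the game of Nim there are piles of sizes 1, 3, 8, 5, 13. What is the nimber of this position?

2

Compute the nim-sum pairwise:
1 ^ 3 = 2
2 ^ 8 = 10
10 ^ 5 = 15
15 ^ 13 = 2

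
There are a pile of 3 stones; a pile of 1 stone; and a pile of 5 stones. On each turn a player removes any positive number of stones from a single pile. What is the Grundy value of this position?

7

Write each in binary and XOR column by column:
  011  (3)
  001  (1)
  101  (5)
  ---
  111  (7)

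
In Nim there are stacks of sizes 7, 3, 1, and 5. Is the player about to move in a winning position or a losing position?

Losing position

Compute the nim-sum pairwise:
7 ⊕ 3 = 4
4 ⊕ 1 = 5
5 ⊕ 5 = 0
The nim-sum is 0, so this is a P-position: the player to move is in a losing position under optimal play.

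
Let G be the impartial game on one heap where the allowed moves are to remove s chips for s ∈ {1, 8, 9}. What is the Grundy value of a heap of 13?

3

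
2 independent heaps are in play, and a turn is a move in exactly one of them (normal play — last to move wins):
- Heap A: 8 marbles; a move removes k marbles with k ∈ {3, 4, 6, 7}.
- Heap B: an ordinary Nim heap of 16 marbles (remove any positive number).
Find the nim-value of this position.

18

Grundy values for heap A (subtraction set {3, 4, 6, 7}):
k:     0  1  2  3  4  5  6  7  8
g(k):  0  0  0  1  1  1  2  2  2
So g(8) = 2.
Heap B is a plain Nim heap of size 16, so its Grundy value is 16.
The value of a disjunctive sum is the nim-sum of the parts.
Combined value = 2 XOR 16 = 18.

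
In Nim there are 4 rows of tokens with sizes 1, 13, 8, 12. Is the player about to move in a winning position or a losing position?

Compute the nim-sum pairwise:
1 ⊕ 13 = 12
12 ⊕ 8 = 4
4 ⊕ 12 = 8
The nim-sum is 8 ≠ 0, so this is an N-position: the player to move can win.

Winning position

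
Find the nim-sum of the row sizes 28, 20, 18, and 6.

28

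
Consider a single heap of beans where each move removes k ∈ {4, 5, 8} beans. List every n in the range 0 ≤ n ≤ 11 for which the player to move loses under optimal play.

0, 1, 2, 3

Compute g(0), g(1), … for moves {4, 5, 8}:
g(0) = mex{} = 0
g(1) = mex{} = 0
g(2) = mex{} = 0
g(3) = mex{} = 0
g(4) = mex{0} = 1
g(5) = mex{0} = 1
g(6) = mex{0} = 1
g(7) = mex{0} = 1
g(8) = mex{0,1} = 2
g(9) = mex{0,1} = 2
g(10) = mex{0,1} = 2
g(11) = mex{0,1} = 2
The P-positions (g = 0) in 0..11 are 0, 1, 2, 3.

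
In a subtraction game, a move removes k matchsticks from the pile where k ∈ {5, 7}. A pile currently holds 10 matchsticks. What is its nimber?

2

Build the Grundy sequence with g(k) = mex{g(k−s) : s ∈ {5, 7}, s ≤ k}:
k:     0  1  2  3  4  5  6  7  8  9 10
g(k):  0  0  0  0  0  1  1  1  1  1  2
So g(10) = 2.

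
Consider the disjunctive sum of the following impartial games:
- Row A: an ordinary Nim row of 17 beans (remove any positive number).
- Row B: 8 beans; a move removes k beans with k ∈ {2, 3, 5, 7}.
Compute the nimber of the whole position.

21

Row A is a plain Nim row of size 17, so its Grundy value is 17.
Grundy values for row B (subtraction set {2, 3, 5, 7}):
g(0) = mex{} = 0
g(1) = mex{} = 0
g(2) = mex{0} = 1
g(3) = mex{0} = 1
g(4) = mex{0,1} = 2
g(5) = mex{0,1} = 2
g(6) = mex{0,1,2} = 3
g(7) = mex{0,1,2} = 3
g(8) = mex{0,1,2,3} = 4
So g(8) = 4.
By the Sprague-Grundy theorem, the Grundy value of a sum of independent games is the XOR of the component values.
Combined value = 17 ⊕ 4 = 21.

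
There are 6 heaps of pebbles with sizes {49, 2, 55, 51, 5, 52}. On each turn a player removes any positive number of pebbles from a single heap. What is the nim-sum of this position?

6

Nim-sum: 49 XOR 2 XOR 55 XOR 51 XOR 5 XOR 52 = 6.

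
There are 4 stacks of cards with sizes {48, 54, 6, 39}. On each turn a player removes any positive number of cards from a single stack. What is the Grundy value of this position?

In binary:
  110000  (48)
  110110  (54)
  000110  (6)
  100111  (39)
  ------
  100111  (39)

39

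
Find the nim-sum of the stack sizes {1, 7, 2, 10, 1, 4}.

Nim-sum: 1 ^ 7 ^ 2 ^ 10 ^ 1 ^ 4 = 11.

11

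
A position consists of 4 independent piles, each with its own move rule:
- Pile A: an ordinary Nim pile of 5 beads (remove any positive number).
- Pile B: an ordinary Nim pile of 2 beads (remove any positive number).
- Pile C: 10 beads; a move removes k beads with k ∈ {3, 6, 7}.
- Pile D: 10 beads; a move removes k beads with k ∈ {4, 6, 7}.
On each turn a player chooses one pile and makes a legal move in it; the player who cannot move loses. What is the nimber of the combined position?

Pile A is a plain Nim pile of size 5, so its Grundy value is 5.
Pile B is a plain Nim pile of size 2, so its Grundy value is 2.
Grundy values for pile C (subtraction set {3, 6, 7}):
g(0) = mex{} = 0
g(1) = mex{} = 0
g(2) = mex{} = 0
g(3) = mex{0} = 1
g(4) = mex{0} = 1
g(5) = mex{0} = 1
g(6) = mex{0,1} = 2
g(7) = mex{0,1} = 2
g(8) = mex{0,1} = 2
g(9) = mex{0,1,2} = 3
g(10) = mex{1,2} = 0
So g(10) = 0.
Build the Grundy sequence for pile D with g(k) = mex{g(k−s) : s ∈ {4, 6, 7}, s ≤ k}:
k:     0  1  2  3  4  5  6  7  8  9 10
g(k):  0  0  0  0  1  1  1  1  2  2  2
So g(10) = 2.
By the Sprague-Grundy theorem, the Grundy value of a sum of independent games is the XOR of the component values.
Combined value = 5 XOR 2 XOR 0 XOR 2 = 5.

5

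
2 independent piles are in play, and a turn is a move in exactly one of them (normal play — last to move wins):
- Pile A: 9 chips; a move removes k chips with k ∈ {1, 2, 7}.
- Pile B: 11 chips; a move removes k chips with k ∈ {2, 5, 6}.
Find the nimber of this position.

0

Grundy values for pile A (subtraction set {1, 2, 7}):
k:     0  1  2  3  4  5  6  7  8  9
g(k):  0  1  2  0  1  2  0  1  2  0
So g(9) = 0.
For pile B, compute g(0), g(1), … with moves {2, 5, 6}:
g(0) = mex{} = 0
g(1) = mex{} = 0
g(2) = mex{0} = 1
g(3) = mex{0} = 1
g(4) = mex{1} = 0
g(5) = mex{0,1} = 2
g(6) = mex{0} = 1
g(7) = mex{0,1,2} = 3
g(8) = mex{1} = 0
g(9) = mex{0,1,3} = 2
g(10) = mex{0,2} = 1
g(11) = mex{1,2} = 0
So g(11) = 0.
The value of a disjunctive sum is the nim-sum of the parts.
Combined value = 0 XOR 0 = 0.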